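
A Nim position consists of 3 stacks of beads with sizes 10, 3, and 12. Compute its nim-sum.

Nim-sum: 10 ^ 3 ^ 12 = 5.

5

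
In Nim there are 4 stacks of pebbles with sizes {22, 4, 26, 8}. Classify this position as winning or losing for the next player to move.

Losing position

In binary:
  10110  (22)
  00100  (4)
  11010  (26)
  01000  (8)
  -----
  00000  (0)
The nim-sum is 0, so this is a P-position: the player to move is in a losing position under optimal play.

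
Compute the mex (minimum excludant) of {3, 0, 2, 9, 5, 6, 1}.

The values 0, 1, 2, 3 are all present; 4 is the first non-negative integer missing from the set.

4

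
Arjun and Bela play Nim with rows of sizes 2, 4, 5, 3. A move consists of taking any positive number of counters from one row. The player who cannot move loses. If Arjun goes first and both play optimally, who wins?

Bela wins

Compute the nim-sum pairwise:
2 XOR 4 = 6
6 XOR 5 = 3
3 XOR 3 = 0
The nim-sum is 0, so this is a P-position: the player to move is in a losing position under optimal play; Arjun is about to move from it and so loses — Bela wins.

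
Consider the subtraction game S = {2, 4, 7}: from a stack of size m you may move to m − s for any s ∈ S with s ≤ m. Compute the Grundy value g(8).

Build the Grundy sequence with g(k) = mex{g(k−s) : s ∈ {2, 4, 7}, s ≤ k}:
k:     0  1  2  3  4  5  6  7  8
g(k):  0  0  1  1  2  2  0  3  1
So g(8) = 1.

1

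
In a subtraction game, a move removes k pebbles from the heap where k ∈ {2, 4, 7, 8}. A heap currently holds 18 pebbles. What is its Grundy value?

3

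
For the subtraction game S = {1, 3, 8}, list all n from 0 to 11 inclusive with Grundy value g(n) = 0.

0, 2, 4, 6, 11

Compute g(0), g(1), … for moves {1, 3, 8}:
k:     0  1  2  3  4  5  6  7  8  9 10 11
g(k):  0  1  0  1  0  1  0  1  2  3  2  0
The P-positions (g = 0) in 0..11 are 0, 2, 4, 6, 11.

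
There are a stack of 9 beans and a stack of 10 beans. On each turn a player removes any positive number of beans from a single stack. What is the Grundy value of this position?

Nim-sum: 9 ^ 10 = 3.

3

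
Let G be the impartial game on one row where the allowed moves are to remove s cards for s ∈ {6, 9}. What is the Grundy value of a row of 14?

2

Grundy values for subtraction set {6, 9}:
k:     0  1  2  3  4  5  6  7  8  9 10 11 12 13 14
g(k):  0  0  0  0  0  0  1  1  1  1  1  1  2  2  2
So g(14) = 2.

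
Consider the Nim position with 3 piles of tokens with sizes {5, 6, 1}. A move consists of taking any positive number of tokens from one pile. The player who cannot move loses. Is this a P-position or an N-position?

N-position

Compute the nim-sum pairwise:
5 ⊕ 6 = 3
3 ⊕ 1 = 2
The nim-sum is 2 ≠ 0, so this is an N-position: the player to move can win.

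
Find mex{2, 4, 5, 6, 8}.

0

0 is not in the set, so the mex is 0.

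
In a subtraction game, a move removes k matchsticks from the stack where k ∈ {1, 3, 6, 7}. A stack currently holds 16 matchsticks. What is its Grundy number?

Compute g(0), g(1), … for moves {1, 3, 6, 7}:
k:     0  1  2  3  4  5  6  7  8  9 10 11 12 13 14 15 16
g(k):  0  1  0  1  0  1  2  3  2  3  2  3  0  1  0  1  0
So g(16) = 0.

0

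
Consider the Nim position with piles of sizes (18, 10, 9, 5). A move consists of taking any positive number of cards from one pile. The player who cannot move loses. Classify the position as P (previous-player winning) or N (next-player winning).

N-position

Nim-sum: 18 ^ 10 ^ 9 ^ 5 = 20.
The nim-sum is 20 ≠ 0, so this is an N-position: the player to move can win.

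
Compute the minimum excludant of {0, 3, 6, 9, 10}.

1

0 is in the set but 1 is not, so the mex is 1.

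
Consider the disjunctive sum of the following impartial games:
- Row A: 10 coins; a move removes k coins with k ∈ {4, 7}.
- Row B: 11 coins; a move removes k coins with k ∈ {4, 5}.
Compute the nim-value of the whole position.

2

Build the Grundy sequence for row A with g(k) = mex{g(k−s) : s ∈ {4, 7}, s ≤ k}:
k:     0  1  2  3  4  5  6  7  8  9 10
g(k):  0  0  0  0  1  1  1  1  2  2  2
So g(10) = 2.
Build the Grundy sequence for row B with g(k) = mex{g(k−s) : s ∈ {4, 5}, s ≤ k}:
k:     0  1  2  3  4  5  6  7  8  9 10 11
g(k):  0  0  0  0  1  1  1  1  2  0  0  0
So g(11) = 0.
The value of a disjunctive sum is the nim-sum of the parts.
Combined value = 2 ⊕ 0 = 2.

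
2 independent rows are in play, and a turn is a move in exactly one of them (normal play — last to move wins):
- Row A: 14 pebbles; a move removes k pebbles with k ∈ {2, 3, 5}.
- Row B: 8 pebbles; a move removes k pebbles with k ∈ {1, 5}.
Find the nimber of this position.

0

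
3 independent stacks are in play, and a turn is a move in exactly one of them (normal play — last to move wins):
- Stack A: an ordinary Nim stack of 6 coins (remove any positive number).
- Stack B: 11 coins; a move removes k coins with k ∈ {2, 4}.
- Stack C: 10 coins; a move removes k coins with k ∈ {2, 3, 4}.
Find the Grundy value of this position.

Stack A is a plain Nim stack of size 6, so its Grundy value is 6.
Build the Grundy sequence for stack B with g(k) = mex{g(k−s) : s ∈ {2, 4}, s ≤ k}:
g(0) = mex{} = 0
g(1) = mex{} = 0
g(2) = mex{0} = 1
g(3) = mex{0} = 1
g(4) = mex{0,1} = 2
g(5) = mex{0,1} = 2
g(6) = mex{1,2} = 0
g(7) = mex{1,2} = 0
g(8) = mex{0,2} = 1
g(9) = mex{0,2} = 1
g(10) = mex{0,1} = 2
g(11) = mex{0,1} = 2
So g(11) = 2.
Build the Grundy sequence for stack C with g(k) = mex{g(k−s) : s ∈ {2, 3, 4}, s ≤ k}:
g(0) = mex{} = 0
g(1) = mex{} = 0
g(2) = mex{0} = 1
g(3) = mex{0} = 1
g(4) = mex{0,1} = 2
g(5) = mex{0,1} = 2
g(6) = mex{1,2} = 0
g(7) = mex{1,2} = 0
g(8) = mex{0,2} = 1
g(9) = mex{0,2} = 1
g(10) = mex{0,1} = 2
So g(10) = 2.
The value of a disjunctive sum is the nim-sum of the parts.
Combined value = 6 ⊕ 2 ⊕ 2 = 6.

6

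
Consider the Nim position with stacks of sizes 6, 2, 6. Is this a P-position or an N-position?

Compute the nim-sum pairwise:
6 ^ 2 = 4
4 ^ 6 = 2
The nim-sum is 2 ≠ 0, so this is an N-position: the player to move can win.

N-position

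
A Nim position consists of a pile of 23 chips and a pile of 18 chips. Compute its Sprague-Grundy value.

Compute the nim-sum pairwise:
23 ⊕ 18 = 5

5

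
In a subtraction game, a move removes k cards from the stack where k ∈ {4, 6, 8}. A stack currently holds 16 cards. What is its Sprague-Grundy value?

Build the Grundy sequence with g(k) = mex{g(k−s) : s ∈ {4, 6, 8}, s ≤ k}:
k:     0  1  2  3  4  5  6  7  8  9 10 11 12 13 14 15 16
g(k):  0  0  0  0  1  1  1  1  2  2  2  2  0  0  0  0  1
So g(16) = 1.

1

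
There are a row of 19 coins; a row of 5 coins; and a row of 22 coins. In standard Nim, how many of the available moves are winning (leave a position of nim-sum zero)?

Compute the nim-sum pairwise:
19 ^ 5 = 22
22 ^ 22 = 0
The nim-sum is already 0, so every move leaves a nonzero nim-sum — there are no winning moves.

0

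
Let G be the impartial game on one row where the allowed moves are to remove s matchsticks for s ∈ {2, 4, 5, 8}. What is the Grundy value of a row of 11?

2

Compute g(0), g(1), … for moves {2, 4, 5, 8}:
k:     0  1  2  3  4  5  6  7  8  9 10 11
g(k):  0  0  1  1  2  2  3  0  4  1  0  2
So g(11) = 2.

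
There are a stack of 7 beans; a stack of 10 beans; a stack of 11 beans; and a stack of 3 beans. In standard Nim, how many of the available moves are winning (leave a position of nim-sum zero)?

1

Nim-sum: 7 XOR 10 XOR 11 XOR 3 = 5.
The overall nim-sum is X = 5. A stack of size p has a winning move iff p XOR X < p (reduce it to p XOR X).
  7: 7 XOR 5 = 2 < 7 — winning move (to 2).
  10: 10 XOR 5 = 15 ≥ 10 — no move.
  11: 11 XOR 5 = 14 ≥ 11 — no move.
  3: 3 XOR 5 = 6 ≥ 3 — no move.
That gives 1 winning move.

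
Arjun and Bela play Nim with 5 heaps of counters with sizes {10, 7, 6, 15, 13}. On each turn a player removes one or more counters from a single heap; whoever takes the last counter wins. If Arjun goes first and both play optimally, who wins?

Arjun wins

Bitwise XOR of the heap sizes:
  1010  (10)
  0111  (7)
  0110  (6)
  1111  (15)
  1101  (13)
  ----
  1001  (9)
The nim-sum is 9 ≠ 0, so this is an N-position: the player to move can win; Arjun has a winning move.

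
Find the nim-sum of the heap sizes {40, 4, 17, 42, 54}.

33

Nim-sum: 40 XOR 4 XOR 17 XOR 42 XOR 54 = 33.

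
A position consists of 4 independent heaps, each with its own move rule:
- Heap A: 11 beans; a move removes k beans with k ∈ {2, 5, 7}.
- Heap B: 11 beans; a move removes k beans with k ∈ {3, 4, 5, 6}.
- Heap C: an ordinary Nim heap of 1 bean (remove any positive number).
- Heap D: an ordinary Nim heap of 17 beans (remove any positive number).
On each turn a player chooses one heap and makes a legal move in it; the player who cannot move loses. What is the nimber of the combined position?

19

For heap A, compute g(0), g(1), … with moves {2, 5, 7}:
k:     0  1  2  3  4  5  6  7  8  9 10 11
g(k):  0  0  1  1  0  2  1  3  2  2  0  3
So g(11) = 3.
Build the Grundy sequence for heap B with g(k) = mex{g(k−s) : s ∈ {3, 4, 5, 6}, s ≤ k}:
k:     0  1  2  3  4  5  6  7  8  9 10 11
g(k):  0  0  0  1  1  1  2  2  2  0  0  0
So g(11) = 0.
Heap C is a plain Nim heap of size 1, so its Grundy value is 1.
Heap D is a plain Nim heap of size 17, so its Grundy value is 17.
The value of a disjunctive sum is the nim-sum of the parts.
Combined value = 3 ⊕ 0 ⊕ 1 ⊕ 17 = 19.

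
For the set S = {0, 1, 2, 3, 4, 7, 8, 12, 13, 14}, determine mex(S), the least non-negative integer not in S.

5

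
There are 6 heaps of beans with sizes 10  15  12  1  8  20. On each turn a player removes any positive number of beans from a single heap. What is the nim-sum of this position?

20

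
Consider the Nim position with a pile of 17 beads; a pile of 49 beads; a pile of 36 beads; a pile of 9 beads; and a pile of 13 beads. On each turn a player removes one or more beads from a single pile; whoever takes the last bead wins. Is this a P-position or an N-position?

Compute the nim-sum pairwise:
17 ⊕ 49 = 32
32 ⊕ 36 = 4
4 ⊕ 9 = 13
13 ⊕ 13 = 0
The nim-sum is 0, so this is a P-position: the player to move is in a losing position under optimal play.

P-position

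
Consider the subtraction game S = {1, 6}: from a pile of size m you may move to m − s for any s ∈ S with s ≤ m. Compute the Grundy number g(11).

0

Build the Grundy sequence with g(k) = mex{g(k−s) : s ∈ {1, 6}, s ≤ k}:
k:     0  1  2  3  4  5  6  7  8  9 10 11
g(k):  0  1  0  1  0  1  2  0  1  0  1  0
So g(11) = 0.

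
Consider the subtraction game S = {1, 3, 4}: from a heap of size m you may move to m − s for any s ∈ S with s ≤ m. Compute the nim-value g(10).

1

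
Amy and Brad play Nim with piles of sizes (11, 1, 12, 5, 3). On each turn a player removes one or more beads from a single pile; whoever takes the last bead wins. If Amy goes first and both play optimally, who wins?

Brad wins

Write each in binary and XOR column by column:
  1011  (11)
  0001  (1)
  1100  (12)
  0101  (5)
  0011  (3)
  ----
  0000  (0)
The nim-sum is 0, so this is a P-position: the player to move is in a losing position under optimal play; Amy is about to move from it and so loses — Brad wins.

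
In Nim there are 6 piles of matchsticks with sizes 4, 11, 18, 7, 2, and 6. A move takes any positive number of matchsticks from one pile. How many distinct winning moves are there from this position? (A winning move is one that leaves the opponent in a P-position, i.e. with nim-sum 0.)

1

Compute the nim-sum pairwise:
4 ⊕ 11 = 15
15 ⊕ 18 = 29
29 ⊕ 7 = 26
26 ⊕ 2 = 24
24 ⊕ 6 = 30
The overall nim-sum is X = 30. A pile of size p has a winning move iff p XOR X < p (reduce it to p XOR X).
  4: 4 XOR 30 = 26 ≥ 4 — no move.
  11: 11 XOR 30 = 21 ≥ 11 — no move.
  18: 18 XOR 30 = 12 < 18 — winning move (to 12).
  7: 7 XOR 30 = 25 ≥ 7 — no move.
  2: 2 XOR 30 = 28 ≥ 2 — no move.
  6: 6 XOR 30 = 24 ≥ 6 — no move.
That gives 1 winning move.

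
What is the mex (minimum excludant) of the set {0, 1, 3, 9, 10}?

The values 0, 1 are all present; 2 is the first non-negative integer missing from the set.

2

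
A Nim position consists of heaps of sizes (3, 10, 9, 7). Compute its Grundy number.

Bitwise XOR of the heap sizes:
  0011  (3)
  1010  (10)
  1001  (9)
  0111  (7)
  ----
  0111  (7)

7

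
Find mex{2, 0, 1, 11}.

3

The values 0, 1, 2 are all present; 3 is the first non-negative integer missing from the set.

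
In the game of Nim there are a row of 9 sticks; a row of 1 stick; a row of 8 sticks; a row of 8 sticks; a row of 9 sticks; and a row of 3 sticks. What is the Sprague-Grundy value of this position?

In binary:
  1001  (9)
  0001  (1)
  1000  (8)
  1000  (8)
  1001  (9)
  0011  (3)
  ----
  0010  (2)

2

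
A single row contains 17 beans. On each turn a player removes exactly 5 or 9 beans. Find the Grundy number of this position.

Compute g(0), g(1), … for moves {5, 9}:
k:     0  1  2  3  4  5  6  7  8  9 10 11 12 13 14 15 16 17
g(k):  0  0  0  0  0  1  1  1  1  1  2  2  2  2  0  0  0  0
So g(17) = 0.

0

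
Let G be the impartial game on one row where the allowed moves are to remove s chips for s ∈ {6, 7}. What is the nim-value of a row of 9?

Build the Grundy sequence with g(k) = mex{g(k−s) : s ∈ {6, 7}, s ≤ k}:
k:     0  1  2  3  4  5  6  7  8  9
g(k):  0  0  0  0  0  0  1  1  1  1
So g(9) = 1.

1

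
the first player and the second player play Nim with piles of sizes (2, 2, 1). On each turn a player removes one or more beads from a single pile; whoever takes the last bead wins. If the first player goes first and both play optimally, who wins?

the first player wins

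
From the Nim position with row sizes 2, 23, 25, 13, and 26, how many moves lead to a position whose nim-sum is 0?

Compute the nim-sum pairwise:
2 ⊕ 23 = 21
21 ⊕ 25 = 12
12 ⊕ 13 = 1
1 ⊕ 26 = 27
The overall nim-sum is X = 27. A row of size p has a winning move iff p XOR X < p (reduce it to p XOR X).
  2: 2 XOR 27 = 25 ≥ 2 — no move.
  23: 23 XOR 27 = 12 < 23 — winning move (to 12).
  25: 25 XOR 27 = 2 < 25 — winning move (to 2).
  13: 13 XOR 27 = 22 ≥ 13 — no move.
  26: 26 XOR 27 = 1 < 26 — winning move (to 1).
That gives 3 winning moves.

3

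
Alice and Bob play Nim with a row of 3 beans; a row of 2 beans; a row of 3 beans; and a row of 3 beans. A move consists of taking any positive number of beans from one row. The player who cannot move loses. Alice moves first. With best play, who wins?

Alice wins

In binary:
  11  (3)
  10  (2)
  11  (3)
  11  (3)
  --
  01  (1)
The nim-sum is 1 ≠ 0, so this is an N-position: the player to move can win; Alice has a winning move.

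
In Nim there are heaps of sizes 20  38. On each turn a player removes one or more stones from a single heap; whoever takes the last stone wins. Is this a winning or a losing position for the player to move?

Compute the nim-sum pairwise:
20 ^ 38 = 50
The nim-sum is 50 ≠ 0, so this is an N-position: the player to move can win.

Winning position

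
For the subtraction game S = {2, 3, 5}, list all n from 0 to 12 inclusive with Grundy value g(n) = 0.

0, 1, 7, 8

Build the Grundy sequence with g(k) = mex{g(k−s) : s ∈ {2, 3, 5}, s ≤ k}:
k:     0  1  2  3  4  5  6  7  8  9 10 11 12
g(k):  0  0  1  1  2  2  3  0  0  1  1  2  2
The P-positions (g = 0) in 0..12 are 0, 1, 7, 8.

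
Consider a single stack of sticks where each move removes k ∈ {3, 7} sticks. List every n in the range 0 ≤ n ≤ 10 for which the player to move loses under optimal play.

0, 1, 2, 6, 10

Compute g(0), g(1), … for moves {3, 7}:
k:     0  1  2  3  4  5  6  7  8  9 10
g(k):  0  0  0  1  1  1  0  2  2  1  0
The P-positions (g = 0) in 0..10 are 0, 1, 2, 6, 10.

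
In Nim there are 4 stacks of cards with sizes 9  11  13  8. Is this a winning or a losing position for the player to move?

Winning position

In binary:
  1001  (9)
  1011  (11)
  1101  (13)
  1000  (8)
  ----
  0111  (7)
The nim-sum is 7 ≠ 0, so this is an N-position: the player to move can win.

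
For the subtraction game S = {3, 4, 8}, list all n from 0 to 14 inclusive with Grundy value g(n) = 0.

0, 1, 2, 7, 12, 13, 14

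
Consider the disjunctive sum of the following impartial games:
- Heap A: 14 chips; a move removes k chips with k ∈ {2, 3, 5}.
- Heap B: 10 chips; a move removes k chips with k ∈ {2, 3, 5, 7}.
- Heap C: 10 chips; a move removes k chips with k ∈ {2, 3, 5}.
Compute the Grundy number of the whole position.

Grundy values for heap A (subtraction set {2, 3, 5}):
g(0) = mex{} = 0
g(1) = mex{} = 0
g(2) = mex{0} = 1
g(3) = mex{0} = 1
g(4) = mex{0,1} = 2
g(5) = mex{0,1} = 2
g(6) = mex{0,1,2} = 3
g(7) = mex{1,2} = 0
g(8) = mex{1,2,3} = 0
g(9) = mex{0,2,3} = 1
g(10) = mex{0,2} = 1
g(11) = mex{0,1,3} = 2
g(12) = mex{0,1} = 2
g(13) = mex{0,1,2} = 3
g(14) = mex{1,2} = 0
So g(14) = 0.
For heap B, compute g(0), g(1), … with moves {2, 3, 5, 7}:
g(0) = mex{} = 0
g(1) = mex{} = 0
g(2) = mex{0} = 1
g(3) = mex{0} = 1
g(4) = mex{0,1} = 2
g(5) = mex{0,1} = 2
g(6) = mex{0,1,2} = 3
g(7) = mex{0,1,2} = 3
g(8) = mex{0,1,2,3} = 4
g(9) = mex{1,2,3} = 0
g(10) = mex{1,2,3,4} = 0
So g(10) = 0.
Build the Grundy sequence for heap C with g(k) = mex{g(k−s) : s ∈ {2, 3, 5}, s ≤ k}:
k:     0  1  2  3  4  5  6  7  8  9 10
g(k):  0  0  1  1  2  2  3  0  0  1  1
So g(10) = 1.
By the Sprague-Grundy theorem, the Grundy value of a sum of independent games is the XOR of the component values.
Combined value = 0 ⊕ 0 ⊕ 1 = 1.

1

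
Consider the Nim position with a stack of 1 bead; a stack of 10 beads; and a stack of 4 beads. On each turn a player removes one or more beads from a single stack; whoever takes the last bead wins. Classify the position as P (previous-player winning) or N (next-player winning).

N-position

Compute the nim-sum pairwise:
1 ^ 10 = 11
11 ^ 4 = 15
The nim-sum is 15 ≠ 0, so this is an N-position: the player to move can win.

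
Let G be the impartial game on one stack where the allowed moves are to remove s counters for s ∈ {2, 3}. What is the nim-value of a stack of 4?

Build the Grundy sequence with g(k) = mex{g(k−s) : s ∈ {2, 3}, s ≤ k}:
g(0) = mex{} = 0
g(1) = mex{} = 0
g(2) = mex{0} = 1
g(3) = mex{0} = 1
g(4) = mex{0,1} = 2
So g(4) = 2.

2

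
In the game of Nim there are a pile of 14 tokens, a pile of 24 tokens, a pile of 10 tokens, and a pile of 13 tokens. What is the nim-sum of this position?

17

Nim-sum: 14 ^ 24 ^ 10 ^ 13 = 17.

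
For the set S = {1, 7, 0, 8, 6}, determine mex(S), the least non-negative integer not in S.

The values 0, 1 are all present; 2 is the first non-negative integer missing from the set.

2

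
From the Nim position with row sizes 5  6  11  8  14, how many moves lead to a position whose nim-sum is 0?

3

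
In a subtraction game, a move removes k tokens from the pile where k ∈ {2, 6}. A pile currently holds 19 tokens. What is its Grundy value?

Compute g(0), g(1), … for moves {2, 6}:
k:     0  1  2  3  4  5  6  7  8  9 10 11 12 13 14 15 16 17 18 19
g(k):  0  0  1  1  0  0  1  1  0  0  1  1  0  0  1  1  0  0  1  1
So g(19) = 1.

1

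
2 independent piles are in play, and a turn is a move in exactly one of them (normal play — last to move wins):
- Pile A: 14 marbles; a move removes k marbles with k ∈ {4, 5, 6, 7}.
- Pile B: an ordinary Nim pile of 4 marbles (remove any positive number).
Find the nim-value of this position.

4

For pile A, compute g(0), g(1), … with moves {4, 5, 6, 7}:
g(0) = mex{} = 0
g(1) = mex{} = 0
g(2) = mex{} = 0
g(3) = mex{} = 0
g(4) = mex{0} = 1
g(5) = mex{0} = 1
g(6) = mex{0} = 1
g(7) = mex{0} = 1
g(8) = mex{0,1} = 2
g(9) = mex{0,1} = 2
g(10) = mex{0,1} = 2
g(11) = mex{1} = 0
g(12) = mex{1,2} = 0
g(13) = mex{1,2} = 0
g(14) = mex{1,2} = 0
So g(14) = 0.
Pile B is a plain Nim pile of size 4, so its Grundy value is 4.
The value of a disjunctive sum is the nim-sum of the parts.
Combined value = 0 ⊕ 4 = 4.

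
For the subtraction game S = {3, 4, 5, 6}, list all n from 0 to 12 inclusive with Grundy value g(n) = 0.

Grundy values for subtraction set {3, 4, 5, 6}:
k:     0  1  2  3  4  5  6  7  8  9 10 11 12
g(k):  0  0  0  1  1  1  2  2  2  0  0  0  1
The P-positions (g = 0) in 0..12 are 0, 1, 2, 9, 10, 11.

0, 1, 2, 9, 10, 11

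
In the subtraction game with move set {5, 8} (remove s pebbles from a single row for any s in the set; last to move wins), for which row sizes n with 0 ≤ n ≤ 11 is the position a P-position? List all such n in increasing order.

0, 1, 2, 3, 4

Grundy values for subtraction set {5, 8}:
g(0) = mex{} = 0
g(1) = mex{} = 0
g(2) = mex{} = 0
g(3) = mex{} = 0
g(4) = mex{} = 0
g(5) = mex{0} = 1
g(6) = mex{0} = 1
g(7) = mex{0} = 1
g(8) = mex{0} = 1
g(9) = mex{0} = 1
g(10) = mex{0,1} = 2
g(11) = mex{0,1} = 2
The P-positions (g = 0) in 0..11 are 0, 1, 2, 3, 4.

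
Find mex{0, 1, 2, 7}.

The values 0, 1, 2 are all present; 3 is the first non-negative integer missing from the set.

3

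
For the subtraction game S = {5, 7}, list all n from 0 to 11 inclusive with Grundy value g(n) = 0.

0, 1, 2, 3, 4

Build the Grundy sequence with g(k) = mex{g(k−s) : s ∈ {5, 7}, s ≤ k}:
g(0) = mex{} = 0
g(1) = mex{} = 0
g(2) = mex{} = 0
g(3) = mex{} = 0
g(4) = mex{} = 0
g(5) = mex{0} = 1
g(6) = mex{0} = 1
g(7) = mex{0} = 1
g(8) = mex{0} = 1
g(9) = mex{0} = 1
g(10) = mex{0,1} = 2
g(11) = mex{0,1} = 2
The P-positions (g = 0) in 0..11 are 0, 1, 2, 3, 4.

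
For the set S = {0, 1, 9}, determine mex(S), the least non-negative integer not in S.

The values 0, 1 are all present; 2 is the first non-negative integer missing from the set.

2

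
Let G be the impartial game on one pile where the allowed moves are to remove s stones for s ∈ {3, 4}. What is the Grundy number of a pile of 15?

0

Compute g(0), g(1), … for moves {3, 4}:
k:     0  1  2  3  4  5  6  7  8  9 10 11 12 13 14 15
g(k):  0  0  0  1  1  1  2  0  0  0  1  1  1  2  0  0
So g(15) = 0.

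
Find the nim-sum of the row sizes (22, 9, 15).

16

In binary:
  10110  (22)
  01001  (9)
  01111  (15)
  -----
  10000  (16)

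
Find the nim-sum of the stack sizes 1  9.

Compute the nim-sum pairwise:
1 ⊕ 9 = 8

8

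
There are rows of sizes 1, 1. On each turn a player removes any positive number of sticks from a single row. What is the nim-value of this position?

0

Nim-sum: 1 XOR 1 = 0.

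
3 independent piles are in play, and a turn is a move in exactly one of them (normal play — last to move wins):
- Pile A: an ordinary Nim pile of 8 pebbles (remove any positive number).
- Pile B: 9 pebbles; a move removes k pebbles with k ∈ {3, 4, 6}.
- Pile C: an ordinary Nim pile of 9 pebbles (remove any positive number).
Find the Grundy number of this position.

Pile A is a plain Nim pile of size 8, so its Grundy value is 8.
Build the Grundy sequence for pile B with g(k) = mex{g(k−s) : s ∈ {3, 4, 6}, s ≤ k}:
k:     0  1  2  3  4  5  6  7  8  9
g(k):  0  0  0  1  1  1  2  2  2  0
So g(9) = 0.
Pile C is a plain Nim pile of size 9, so its Grundy value is 9.
By the Sprague-Grundy theorem, the Grundy value of a sum of independent games is the XOR of the component values.
Combined value = 8 ⊕ 0 ⊕ 9 = 1.

1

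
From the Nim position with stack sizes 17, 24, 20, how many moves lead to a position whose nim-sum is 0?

Compute the nim-sum pairwise:
17 XOR 24 = 9
9 XOR 20 = 29
The overall nim-sum is X = 29. A stack of size p has a winning move iff p XOR X < p (reduce it to p XOR X).
  17: 17 XOR 29 = 12 < 17 — winning move (to 12).
  24: 24 XOR 29 = 5 < 24 — winning move (to 5).
  20: 20 XOR 29 = 9 < 20 — winning move (to 9).
That gives 3 winning moves.

3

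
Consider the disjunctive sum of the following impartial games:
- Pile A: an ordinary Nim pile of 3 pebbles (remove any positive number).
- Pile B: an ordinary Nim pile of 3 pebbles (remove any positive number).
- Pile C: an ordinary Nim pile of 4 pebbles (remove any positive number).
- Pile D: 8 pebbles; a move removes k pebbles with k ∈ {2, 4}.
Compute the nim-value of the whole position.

5

Pile A is a plain Nim pile of size 3, so its Grundy value is 3.
Pile B is a plain Nim pile of size 3, so its Grundy value is 3.
Pile C is a plain Nim pile of size 4, so its Grundy value is 4.
Build the Grundy sequence for pile D with g(k) = mex{g(k−s) : s ∈ {2, 4}, s ≤ k}:
k:     0  1  2  3  4  5  6  7  8
g(k):  0  0  1  1  2  2  0  0  1
So g(8) = 1.
The value of a disjunctive sum is the nim-sum of the parts.
Combined value = 3 ⊕ 3 ⊕ 4 ⊕ 1 = 5.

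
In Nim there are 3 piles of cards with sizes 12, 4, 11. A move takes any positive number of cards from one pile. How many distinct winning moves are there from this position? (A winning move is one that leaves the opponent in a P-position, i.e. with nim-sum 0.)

1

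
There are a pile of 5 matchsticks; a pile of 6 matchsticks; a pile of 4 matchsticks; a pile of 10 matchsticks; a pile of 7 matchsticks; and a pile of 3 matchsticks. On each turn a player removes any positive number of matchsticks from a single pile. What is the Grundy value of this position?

9

In binary:
  0101  (5)
  0110  (6)
  0100  (4)
  1010  (10)
  0111  (7)
  0011  (3)
  ----
  1001  (9)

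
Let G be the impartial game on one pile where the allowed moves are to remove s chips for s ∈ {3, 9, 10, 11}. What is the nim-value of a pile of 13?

2

Build the Grundy sequence with g(k) = mex{g(k−s) : s ∈ {3, 9, 10, 11}, s ≤ k}:
g(0) = mex{} = 0
g(1) = mex{} = 0
g(2) = mex{} = 0
g(3) = mex{0} = 1
g(4) = mex{0} = 1
g(5) = mex{0} = 1
g(6) = mex{1} = 0
g(7) = mex{1} = 0
g(8) = mex{1} = 0
g(9) = mex{0} = 1
g(10) = mex{0} = 1
g(11) = mex{0} = 1
g(12) = mex{0,1} = 2
g(13) = mex{0,1} = 2
So g(13) = 2.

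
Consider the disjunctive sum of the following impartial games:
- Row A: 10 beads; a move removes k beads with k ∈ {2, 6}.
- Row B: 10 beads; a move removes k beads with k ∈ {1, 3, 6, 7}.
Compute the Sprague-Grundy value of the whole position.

Grundy values for row A (subtraction set {2, 6}):
k:     0  1  2  3  4  5  6  7  8  9 10
g(k):  0  0  1  1  0  0  1  1  0  0  1
So g(10) = 1.
For row B, compute g(0), g(1), … with moves {1, 3, 6, 7}:
k:     0  1  2  3  4  5  6  7  8  9 10
g(k):  0  1  0  1  0  1  2  3  2  3  2
So g(10) = 2.
By the Sprague-Grundy theorem, the Grundy value of a sum of independent games is the XOR of the component values.
Combined value = 1 ⊕ 2 = 3.

3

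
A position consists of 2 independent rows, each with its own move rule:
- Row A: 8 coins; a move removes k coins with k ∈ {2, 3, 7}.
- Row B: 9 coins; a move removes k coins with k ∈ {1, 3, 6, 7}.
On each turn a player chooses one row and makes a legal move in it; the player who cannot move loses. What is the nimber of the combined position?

Build the Grundy sequence for row A with g(k) = mex{g(k−s) : s ∈ {2, 3, 7}, s ≤ k}:
g(0) = mex{} = 0
g(1) = mex{} = 0
g(2) = mex{0} = 1
g(3) = mex{0} = 1
g(4) = mex{0,1} = 2
g(5) = mex{1} = 0
g(6) = mex{1,2} = 0
g(7) = mex{0,2} = 1
g(8) = mex{0} = 1
So g(8) = 1.
Build the Grundy sequence for row B with g(k) = mex{g(k−s) : s ∈ {1, 3, 6, 7}, s ≤ k}:
k:     0  1  2  3  4  5  6  7  8  9
g(k):  0  1  0  1  0  1  2  3  2  3
So g(9) = 3.
By the Sprague-Grundy theorem, the Grundy value of a sum of independent games is the XOR of the component values.
Combined value = 1 ⊕ 3 = 2.

2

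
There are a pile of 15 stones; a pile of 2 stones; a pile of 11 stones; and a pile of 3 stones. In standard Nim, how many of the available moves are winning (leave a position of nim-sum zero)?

1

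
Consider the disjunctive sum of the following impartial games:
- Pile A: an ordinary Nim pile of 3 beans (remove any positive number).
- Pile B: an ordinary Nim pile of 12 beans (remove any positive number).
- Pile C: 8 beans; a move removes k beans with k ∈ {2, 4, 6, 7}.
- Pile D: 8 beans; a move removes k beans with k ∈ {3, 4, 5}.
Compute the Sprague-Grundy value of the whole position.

Pile A is a plain Nim pile of size 3, so its Grundy value is 3.
Pile B is a plain Nim pile of size 12, so its Grundy value is 12.
Grundy values for pile C (subtraction set {2, 4, 6, 7}):
g(0) = mex{} = 0
g(1) = mex{} = 0
g(2) = mex{0} = 1
g(3) = mex{0} = 1
g(4) = mex{0,1} = 2
g(5) = mex{0,1} = 2
g(6) = mex{0,1,2} = 3
g(7) = mex{0,1,2} = 3
g(8) = mex{0,1,2,3} = 4
So g(8) = 4.
For pile D, compute g(0), g(1), … with moves {3, 4, 5}:
g(0) = mex{} = 0
g(1) = mex{} = 0
g(2) = mex{} = 0
g(3) = mex{0} = 1
g(4) = mex{0} = 1
g(5) = mex{0} = 1
g(6) = mex{0,1} = 2
g(7) = mex{0,1} = 2
g(8) = mex{1} = 0
So g(8) = 0.
The value of a disjunctive sum is the nim-sum of the parts.
Combined value = 3 XOR 12 XOR 4 XOR 0 = 11.

11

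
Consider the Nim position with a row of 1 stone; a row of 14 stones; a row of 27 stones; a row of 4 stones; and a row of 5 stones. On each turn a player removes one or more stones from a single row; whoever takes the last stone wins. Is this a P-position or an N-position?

N-position

In binary:
  00001  (1)
  01110  (14)
  11011  (27)
  00100  (4)
  00101  (5)
  -----
  10101  (21)
The nim-sum is 21 ≠ 0, so this is an N-position: the player to move can win.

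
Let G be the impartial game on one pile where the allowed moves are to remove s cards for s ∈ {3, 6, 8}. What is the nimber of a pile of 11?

Compute g(0), g(1), … for moves {3, 6, 8}:
g(0) = mex{} = 0
g(1) = mex{} = 0
g(2) = mex{} = 0
g(3) = mex{0} = 1
g(4) = mex{0} = 1
g(5) = mex{0} = 1
g(6) = mex{0,1} = 2
g(7) = mex{0,1} = 2
g(8) = mex{0,1} = 2
g(9) = mex{0,1,2} = 3
g(10) = mex{0,1,2} = 3
g(11) = mex{1,2} = 0
So g(11) = 0.

0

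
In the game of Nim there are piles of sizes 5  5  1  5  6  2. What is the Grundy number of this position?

Write each in binary and XOR column by column:
  101  (5)
  101  (5)
  001  (1)
  101  (5)
  110  (6)
  010  (2)
  ---
  000  (0)

0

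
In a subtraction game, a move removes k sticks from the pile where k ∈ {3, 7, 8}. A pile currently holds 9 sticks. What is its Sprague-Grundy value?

1

Compute g(0), g(1), … for moves {3, 7, 8}:
k:     0  1  2  3  4  5  6  7  8  9
g(k):  0  0  0  1  1  1  0  2  2  1
So g(9) = 1.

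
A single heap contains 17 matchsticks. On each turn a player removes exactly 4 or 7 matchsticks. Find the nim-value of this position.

1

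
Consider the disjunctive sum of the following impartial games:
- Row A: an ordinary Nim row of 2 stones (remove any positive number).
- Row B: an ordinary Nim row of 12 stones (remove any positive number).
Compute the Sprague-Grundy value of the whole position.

Row A is a plain Nim row of size 2, so its Grundy value is 2.
Row B is a plain Nim row of size 12, so its Grundy value is 12.
The value of a disjunctive sum is the nim-sum of the parts.
Combined value = 2 ⊕ 12 = 14.

14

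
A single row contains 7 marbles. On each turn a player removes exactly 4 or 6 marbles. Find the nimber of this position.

Grundy values for subtraction set {4, 6}:
k:     0  1  2  3  4  5  6  7
g(k):  0  0  0  0  1  1  1  1
So g(7) = 1.

1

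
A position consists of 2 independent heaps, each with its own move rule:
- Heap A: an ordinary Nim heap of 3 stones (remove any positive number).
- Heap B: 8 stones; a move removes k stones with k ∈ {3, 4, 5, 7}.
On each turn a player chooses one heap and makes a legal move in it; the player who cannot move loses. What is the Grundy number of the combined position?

Heap A is a plain Nim heap of size 3, so its Grundy value is 3.
Grundy values for heap B (subtraction set {3, 4, 5, 7}):
k:     0  1  2  3  4  5  6  7  8
g(k):  0  0  0  1  1  1  2  2  2
So g(8) = 2.
The value of a disjunctive sum is the nim-sum of the parts.
Combined value = 3 XOR 2 = 1.

1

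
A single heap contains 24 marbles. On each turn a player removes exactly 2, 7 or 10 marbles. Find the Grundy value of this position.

Grundy values for subtraction set {2, 7, 10}:
k:     0  1  2  3  4  5  6  7  8  9 10 11 12 13 14 15 16 17 18 19 20 21 22 23 24
g(k):  0  0  1  1  0  0  1  1  2  0  3  1  2  0  3  1  2  0  0  1  1  0  0  1  1
So g(24) = 1.

1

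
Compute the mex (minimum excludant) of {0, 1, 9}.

The values 0, 1 are all present; 2 is the first non-negative integer missing from the set.

2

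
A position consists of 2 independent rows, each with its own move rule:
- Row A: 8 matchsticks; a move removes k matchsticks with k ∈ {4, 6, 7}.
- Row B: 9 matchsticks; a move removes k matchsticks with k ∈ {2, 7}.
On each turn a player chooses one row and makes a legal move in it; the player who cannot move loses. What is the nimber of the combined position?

2

Build the Grundy sequence for row A with g(k) = mex{g(k−s) : s ∈ {4, 6, 7}, s ≤ k}:
k:     0  1  2  3  4  5  6  7  8
g(k):  0  0  0  0  1  1  1  1  2
So g(8) = 2.
For row B, compute g(0), g(1), … with moves {2, 7}:
k:     0  1  2  3  4  5  6  7  8  9
g(k):  0  0  1  1  0  0  1  1  2  0
So g(9) = 0.
By the Sprague-Grundy theorem, the Grundy value of a sum of independent games is the XOR of the component values.
Combined value = 2 XOR 0 = 2.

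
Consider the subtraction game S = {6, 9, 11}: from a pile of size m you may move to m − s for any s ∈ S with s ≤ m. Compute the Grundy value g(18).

Grundy values for subtraction set {6, 9, 11}:
k:     0  1  2  3  4  5  6  7  8  9 10 11 12 13 14 15 16 17 18
g(k):  0  0  0  0  0  0  1  1  1  1  1  1  2  2  2  2  2  0  0
So g(18) = 0.

0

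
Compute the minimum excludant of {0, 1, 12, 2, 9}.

3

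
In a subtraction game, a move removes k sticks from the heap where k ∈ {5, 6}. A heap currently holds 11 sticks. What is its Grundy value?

0

Build the Grundy sequence with g(k) = mex{g(k−s) : s ∈ {5, 6}, s ≤ k}:
k:     0  1  2  3  4  5  6  7  8  9 10 11
g(k):  0  0  0  0  0  1  1  1  1  1  2  0
So g(11) = 0.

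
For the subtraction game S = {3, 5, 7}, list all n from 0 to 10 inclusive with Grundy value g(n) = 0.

Grundy values for subtraction set {3, 5, 7}:
g(0) = mex{} = 0
g(1) = mex{} = 0
g(2) = mex{} = 0
g(3) = mex{0} = 1
g(4) = mex{0} = 1
g(5) = mex{0} = 1
g(6) = mex{0,1} = 2
g(7) = mex{0,1} = 2
g(8) = mex{0,1} = 2
g(9) = mex{0,1,2} = 3
g(10) = mex{1,2} = 0
The P-positions (g = 0) in 0..10 are 0, 1, 2, 10.

0, 1, 2, 10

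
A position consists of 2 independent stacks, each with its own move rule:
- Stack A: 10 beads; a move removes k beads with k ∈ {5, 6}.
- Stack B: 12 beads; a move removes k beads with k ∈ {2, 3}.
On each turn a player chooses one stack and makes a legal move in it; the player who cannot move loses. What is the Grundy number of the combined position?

3

For stack A, compute g(0), g(1), … with moves {5, 6}:
k:     0  1  2  3  4  5  6  7  8  9 10
g(k):  0  0  0  0  0  1  1  1  1  1  2
So g(10) = 2.
For stack B, compute g(0), g(1), … with moves {2, 3}:
k:     0  1  2  3  4  5  6  7  8  9 10 11 12
g(k):  0  0  1  1  2  0  0  1  1  2  0  0  1
So g(12) = 1.
The value of a disjunctive sum is the nim-sum of the parts.
Combined value = 2 ⊕ 1 = 3.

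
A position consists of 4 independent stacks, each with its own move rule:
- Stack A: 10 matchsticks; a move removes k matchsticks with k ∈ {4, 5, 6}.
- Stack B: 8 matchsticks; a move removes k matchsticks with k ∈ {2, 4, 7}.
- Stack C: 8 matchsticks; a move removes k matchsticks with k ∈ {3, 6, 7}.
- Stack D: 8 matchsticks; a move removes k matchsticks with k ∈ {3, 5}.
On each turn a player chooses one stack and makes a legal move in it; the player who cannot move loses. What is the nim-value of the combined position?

3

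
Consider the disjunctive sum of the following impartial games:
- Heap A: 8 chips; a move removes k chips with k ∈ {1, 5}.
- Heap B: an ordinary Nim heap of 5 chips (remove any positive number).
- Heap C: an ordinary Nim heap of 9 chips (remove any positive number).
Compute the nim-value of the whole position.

12

Build the Grundy sequence for heap A with g(k) = mex{g(k−s) : s ∈ {1, 5}, s ≤ k}:
k:     0  1  2  3  4  5  6  7  8
g(k):  0  1  0  1  0  1  0  1  0
So g(8) = 0.
Heap B is a plain Nim heap of size 5, so its Grundy value is 5.
Heap C is a plain Nim heap of size 9, so its Grundy value is 9.
The value of a disjunctive sum is the nim-sum of the parts.
Combined value = 0 XOR 5 XOR 9 = 12.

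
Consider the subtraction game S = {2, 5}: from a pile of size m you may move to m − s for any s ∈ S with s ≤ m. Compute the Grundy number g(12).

2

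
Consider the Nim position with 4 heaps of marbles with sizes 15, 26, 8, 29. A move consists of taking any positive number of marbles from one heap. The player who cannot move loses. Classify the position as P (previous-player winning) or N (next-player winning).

Nim-sum: 15 ^ 26 ^ 8 ^ 29 = 0.
The nim-sum is 0, so this is a P-position: the player to move is in a losing position under optimal play.

P-position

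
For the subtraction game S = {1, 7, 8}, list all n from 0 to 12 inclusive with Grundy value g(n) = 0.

0, 2, 4, 6

Build the Grundy sequence with g(k) = mex{g(k−s) : s ∈ {1, 7, 8}, s ≤ k}:
g(0) = mex{} = 0
g(1) = mex{0} = 1
g(2) = mex{1} = 0
g(3) = mex{0} = 1
g(4) = mex{1} = 0
g(5) = mex{0} = 1
g(6) = mex{1} = 0
g(7) = mex{0} = 1
g(8) = mex{0,1} = 2
g(9) = mex{0,1,2} = 3
g(10) = mex{0,1,3} = 2
g(11) = mex{0,1,2} = 3
g(12) = mex{0,1,3} = 2
The P-positions (g = 0) in 0..12 are 0, 2, 4, 6.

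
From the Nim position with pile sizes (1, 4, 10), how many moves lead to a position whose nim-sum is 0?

In binary:
  0001  (1)
  0100  (4)
  1010  (10)
  ----
  1111  (15)
The overall nim-sum is X = 15. A pile of size p has a winning move iff p XOR X < p (reduce it to p XOR X).
  1: 1 XOR 15 = 14 ≥ 1 — no move.
  4: 4 XOR 15 = 11 ≥ 4 — no move.
  10: 10 XOR 15 = 5 < 10 — winning move (to 5).
That gives 1 winning move.

1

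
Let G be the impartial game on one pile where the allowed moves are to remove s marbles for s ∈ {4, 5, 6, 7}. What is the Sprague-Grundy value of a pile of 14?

0

Build the Grundy sequence with g(k) = mex{g(k−s) : s ∈ {4, 5, 6, 7}, s ≤ k}:
k:     0  1  2  3  4  5  6  7  8  9 10 11 12 13 14
g(k):  0  0  0  0  1  1  1  1  2  2  2  0  0  0  0
So g(14) = 0.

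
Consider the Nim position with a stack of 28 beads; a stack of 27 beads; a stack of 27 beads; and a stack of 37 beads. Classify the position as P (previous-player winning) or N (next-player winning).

N-position

Compute the nim-sum pairwise:
28 ^ 27 = 7
7 ^ 27 = 28
28 ^ 37 = 57
The nim-sum is 57 ≠ 0, so this is an N-position: the player to move can win.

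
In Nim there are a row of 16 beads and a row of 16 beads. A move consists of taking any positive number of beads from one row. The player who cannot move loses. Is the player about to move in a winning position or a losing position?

Losing position

Compute the nim-sum pairwise:
16 ^ 16 = 0
The nim-sum is 0, so this is a P-position: the player to move is in a losing position under optimal play.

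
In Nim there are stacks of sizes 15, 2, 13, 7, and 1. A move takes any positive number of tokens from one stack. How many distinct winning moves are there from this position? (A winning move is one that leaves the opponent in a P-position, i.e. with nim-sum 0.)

3

Compute the nim-sum pairwise:
15 ^ 2 = 13
13 ^ 13 = 0
0 ^ 7 = 7
7 ^ 1 = 6
The overall nim-sum is X = 6. A stack of size p has a winning move iff p XOR X < p (reduce it to p XOR X).
  15: 15 XOR 6 = 9 < 15 — winning move (to 9).
  2: 2 XOR 6 = 4 ≥ 2 — no move.
  13: 13 XOR 6 = 11 < 13 — winning move (to 11).
  7: 7 XOR 6 = 1 < 7 — winning move (to 1).
  1: 1 XOR 6 = 7 ≥ 1 — no move.
That gives 3 winning moves.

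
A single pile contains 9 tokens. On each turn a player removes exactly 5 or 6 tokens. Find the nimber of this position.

1

Compute g(0), g(1), … for moves {5, 6}:
k:     0  1  2  3  4  5  6  7  8  9
g(k):  0  0  0  0  0  1  1  1  1  1
So g(9) = 1.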